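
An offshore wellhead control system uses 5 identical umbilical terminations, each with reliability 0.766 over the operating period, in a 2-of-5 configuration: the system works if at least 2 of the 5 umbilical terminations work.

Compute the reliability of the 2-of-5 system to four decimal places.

R = Σ_{i=2}^{5} C(5,i) p^i (1−p)^{5−i} with p = 0.766
C(5,2)·0.766^2·0.234^3 = 0.075180
C(5,3)·0.766^3·0.234^2 = 0.246104
C(5,4)·0.766^4·0.234^1 = 0.402811
C(5,5)·0.766^5·0.234^0 = 0.263720
Sum = 0.9878

0.9878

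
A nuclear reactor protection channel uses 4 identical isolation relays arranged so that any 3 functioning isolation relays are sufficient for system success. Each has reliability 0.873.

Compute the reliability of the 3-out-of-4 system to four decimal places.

0.9188

R = Σ_{i=3}^{4} C(4,i) p^i (1−p)^{4−i} with p = 0.873
C(4,3)·0.873^3·0.127^1 = 0.337992
C(4,4)·0.873^4·0.127^0 = 0.580841
Sum = 0.9188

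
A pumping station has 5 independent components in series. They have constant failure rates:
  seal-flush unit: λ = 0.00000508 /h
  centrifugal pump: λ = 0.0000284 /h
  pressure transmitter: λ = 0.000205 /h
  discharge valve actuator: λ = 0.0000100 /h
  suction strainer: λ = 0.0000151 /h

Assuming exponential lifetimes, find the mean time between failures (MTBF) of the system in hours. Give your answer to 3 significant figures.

3790

Series of exponential components: λ_sys = Σ λ_i
λ_sys = 0.00000508 + 0.0000284 + 0.000205 + 0.0000100 + 0.0000151 = 2.6358e-04 /h
MTBF = 1 / λ_sys = 3790 h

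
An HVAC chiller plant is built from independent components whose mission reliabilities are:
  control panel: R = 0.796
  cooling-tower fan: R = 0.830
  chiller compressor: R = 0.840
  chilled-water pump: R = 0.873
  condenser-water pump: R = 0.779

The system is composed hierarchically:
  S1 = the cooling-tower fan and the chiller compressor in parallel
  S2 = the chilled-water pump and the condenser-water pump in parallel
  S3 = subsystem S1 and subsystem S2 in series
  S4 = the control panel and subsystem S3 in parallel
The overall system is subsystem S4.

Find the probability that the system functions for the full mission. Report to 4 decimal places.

0.9889

Parallel (cooling-tower fan and chiller compressor): 1 − (1 − 0.830000)(1 − 0.840000) = 0.972800
Parallel (chilled-water pump and condenser-water pump): 1 − (1 − 0.873000)(1 − 0.779000) = 0.971933
Series ([0.972800] and [0.971933]): 0.972800 × 0.971933 = 0.945496
Parallel (control panel and [0.945496]): 1 − (1 − 0.796000)(1 − 0.945496) = 0.9889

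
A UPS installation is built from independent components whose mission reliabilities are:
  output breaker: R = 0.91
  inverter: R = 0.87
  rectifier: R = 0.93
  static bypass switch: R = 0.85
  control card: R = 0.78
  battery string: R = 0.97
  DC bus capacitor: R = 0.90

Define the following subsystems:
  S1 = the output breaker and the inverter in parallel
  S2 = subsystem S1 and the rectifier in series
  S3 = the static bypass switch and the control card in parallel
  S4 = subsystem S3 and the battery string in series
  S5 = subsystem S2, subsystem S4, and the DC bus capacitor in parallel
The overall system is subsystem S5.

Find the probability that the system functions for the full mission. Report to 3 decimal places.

0.999

Parallel (output breaker and inverter): 1 − (1 − 0.91000)(1 − 0.87000) = 0.98830
Series ([0.98830] and rectifier): 0.98830 × 0.93000 = 0.91912
Parallel (static bypass switch and control card): 1 − (1 − 0.85000)(1 − 0.78000) = 0.96700
Series ([0.96700] and battery string): 0.96700 × 0.97000 = 0.93799
Parallel ([0.91912], [0.93799], and DC bus capacitor): 1 − (1 − 0.91912)(1 − 0.93799)(1 − 0.90000) = 0.999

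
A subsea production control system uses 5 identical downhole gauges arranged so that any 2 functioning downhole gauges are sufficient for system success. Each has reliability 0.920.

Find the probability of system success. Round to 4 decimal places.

0.9998

R = Σ_{i=2}^{5} C(5,i) p^i (1−p)^{5−i} with p = 0.920
C(5,2)·0.920^2·0.080^3 = 0.004334
C(5,3)·0.920^3·0.080^2 = 0.049836
C(5,4)·0.920^4·0.080^1 = 0.286557
C(5,5)·0.920^5·0.080^0 = 0.659082
Sum = 0.9998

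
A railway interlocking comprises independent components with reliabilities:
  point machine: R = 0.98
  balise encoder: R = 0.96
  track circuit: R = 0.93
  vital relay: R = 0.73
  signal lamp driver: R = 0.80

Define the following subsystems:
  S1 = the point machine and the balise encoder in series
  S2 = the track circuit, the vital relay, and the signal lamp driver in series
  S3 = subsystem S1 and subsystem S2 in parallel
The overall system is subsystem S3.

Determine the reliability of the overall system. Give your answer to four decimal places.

Series (point machine and balise encoder): 0.980000 × 0.960000 = 0.940800
Series (track circuit, vital relay, and signal lamp driver): 0.930000 × 0.730000 × 0.800000 = 0.543120
Parallel ([0.940800] and [0.543120]): 1 − (1 − 0.940800)(1 − 0.543120) = 0.9730

0.9730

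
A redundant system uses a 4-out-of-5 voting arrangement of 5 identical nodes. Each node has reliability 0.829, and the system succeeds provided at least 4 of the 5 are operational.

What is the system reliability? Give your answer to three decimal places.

0.795

R = Σ_{i=4}^{5} C(5,i) p^i (1−p)^{5−i} with p = 0.829
C(5,4)·0.829^4·0.171^1 = 0.40382
C(5,5)·0.829^5·0.171^0 = 0.39154
Sum = 0.795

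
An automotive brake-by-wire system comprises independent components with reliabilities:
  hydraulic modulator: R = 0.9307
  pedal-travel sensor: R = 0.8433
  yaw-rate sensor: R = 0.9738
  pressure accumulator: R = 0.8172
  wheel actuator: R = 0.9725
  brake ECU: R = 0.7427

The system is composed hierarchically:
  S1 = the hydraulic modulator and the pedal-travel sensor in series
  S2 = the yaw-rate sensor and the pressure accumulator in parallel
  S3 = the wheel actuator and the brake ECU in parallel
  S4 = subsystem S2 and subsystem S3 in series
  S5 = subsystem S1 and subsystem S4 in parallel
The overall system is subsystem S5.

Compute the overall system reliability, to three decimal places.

0.997

Series (hydraulic modulator and pedal-travel sensor): 0.93070 × 0.84330 = 0.78486
Parallel (yaw-rate sensor and pressure accumulator): 1 − (1 − 0.97380)(1 − 0.81720) = 0.99521
Parallel (wheel actuator and brake ECU): 1 − (1 − 0.97250)(1 − 0.74270) = 0.99292
Series ([0.99521] and [0.99292]): 0.99521 × 0.99292 = 0.98816
Parallel ([0.78486] and [0.98816]): 1 − (1 − 0.78486)(1 − 0.98816) = 0.997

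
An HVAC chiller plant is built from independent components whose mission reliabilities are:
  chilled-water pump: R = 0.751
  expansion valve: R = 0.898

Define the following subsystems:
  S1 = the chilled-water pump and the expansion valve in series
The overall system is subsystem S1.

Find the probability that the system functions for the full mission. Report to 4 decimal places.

0.6744

Series (chilled-water pump and expansion valve): 0.751000 × 0.898000 = 0.6744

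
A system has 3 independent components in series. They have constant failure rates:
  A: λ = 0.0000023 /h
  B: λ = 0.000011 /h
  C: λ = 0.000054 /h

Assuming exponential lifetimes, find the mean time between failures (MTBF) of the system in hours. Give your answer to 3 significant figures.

14900

Series of exponential components: λ_sys = Σ λ_i
λ_sys = 0.0000023 + 0.000011 + 0.000054 = 6.7300e-05 /h
MTBF = 1 / λ_sys = 14900 h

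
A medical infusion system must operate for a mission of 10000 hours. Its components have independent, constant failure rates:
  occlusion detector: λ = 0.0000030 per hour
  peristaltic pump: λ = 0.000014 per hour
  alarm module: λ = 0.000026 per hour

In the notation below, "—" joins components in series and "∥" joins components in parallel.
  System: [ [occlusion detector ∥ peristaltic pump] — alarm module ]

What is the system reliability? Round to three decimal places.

R(occlusion detector) = exp(−0.0000030 × 10000) = 0.97045
R(peristaltic pump) = exp(−0.000014 × 10000) = 0.86936
R(alarm module) = exp(−0.000026 × 10000) = 0.77105
Parallel (occlusion detector and peristaltic pump): 1 − (1 − 0.97045)(1 − 0.86936) = 0.99614
Series ([0.99614] and alarm module): 0.99614 × 0.77105 = 0.768

0.768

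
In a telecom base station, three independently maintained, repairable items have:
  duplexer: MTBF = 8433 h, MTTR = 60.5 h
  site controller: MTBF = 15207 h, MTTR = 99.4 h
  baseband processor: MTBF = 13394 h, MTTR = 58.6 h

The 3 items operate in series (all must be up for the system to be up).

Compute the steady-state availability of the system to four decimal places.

A(duplexer) = MTBF/(MTBF+MTTR) = 8433/(8433+60.5) = 0.992877
A(site controller) = MTBF/(MTBF+MTTR) = 15207/(15207+99.4) = 0.993506
A(baseband processor) = MTBF/(MTBF+MTTR) = 13394/(13394+58.6) = 0.995644
Series availability: 0.992877 × 0.993506 × 0.995644 = 0.9821

0.9821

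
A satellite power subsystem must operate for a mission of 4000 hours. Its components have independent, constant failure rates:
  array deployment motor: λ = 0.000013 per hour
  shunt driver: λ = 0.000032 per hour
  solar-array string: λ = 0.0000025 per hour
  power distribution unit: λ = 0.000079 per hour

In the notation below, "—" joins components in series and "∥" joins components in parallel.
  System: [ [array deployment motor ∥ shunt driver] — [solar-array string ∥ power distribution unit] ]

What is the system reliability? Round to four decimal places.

0.9912

R(array deployment motor) = exp(−0.000013 × 4000) = 0.949329
R(shunt driver) = exp(−0.000032 × 4000) = 0.879853
R(solar-array string) = exp(−0.0000025 × 4000) = 0.990050
R(power distribution unit) = exp(−0.000079 × 4000) = 0.729059
Parallel (array deployment motor and shunt driver): 1 − (1 − 0.949329)(1 − 0.879853) = 0.993912
Parallel (solar-array string and power distribution unit): 1 − (1 − 0.990050)(1 − 0.729059) = 0.997304
Series ([0.993912] and [0.997304]): 0.993912 × 0.997304 = 0.9912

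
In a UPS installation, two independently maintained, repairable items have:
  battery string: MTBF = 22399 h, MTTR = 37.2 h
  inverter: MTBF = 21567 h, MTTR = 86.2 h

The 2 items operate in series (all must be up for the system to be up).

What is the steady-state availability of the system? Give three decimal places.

A(battery string) = MTBF/(MTBF+MTTR) = 22399/(22399+37.2) = 0.998342
A(inverter) = MTBF/(MTBF+MTTR) = 21567/(21567+86.2) = 0.996019
Series availability: 0.998342 × 0.996019 = 0.994

0.994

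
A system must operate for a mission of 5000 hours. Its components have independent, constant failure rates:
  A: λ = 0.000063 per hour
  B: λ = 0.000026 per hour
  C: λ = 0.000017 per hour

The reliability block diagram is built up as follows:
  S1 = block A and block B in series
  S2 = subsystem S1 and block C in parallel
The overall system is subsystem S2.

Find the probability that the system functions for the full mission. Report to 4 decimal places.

R(A) = exp(−0.000063 × 5000) = 0.729789
R(B) = exp(−0.000026 × 5000) = 0.878095
R(C) = exp(−0.000017 × 5000) = 0.918512
Series (A and B): 0.729789 × 0.878095 = 0.640824
Parallel ([0.640824] and C): 1 − (1 − 0.640824)(1 − 0.918512) = 0.9707

0.9707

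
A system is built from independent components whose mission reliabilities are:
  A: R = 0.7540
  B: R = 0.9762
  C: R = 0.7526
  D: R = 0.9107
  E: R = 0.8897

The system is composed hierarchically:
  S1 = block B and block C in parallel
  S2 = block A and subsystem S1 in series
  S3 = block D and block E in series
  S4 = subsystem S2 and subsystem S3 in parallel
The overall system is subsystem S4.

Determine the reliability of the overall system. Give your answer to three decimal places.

0.952

Parallel (B and C): 1 − (1 − 0.97620)(1 − 0.75260) = 0.99411
Series (A and [0.99411]): 0.75400 × 0.99411 = 0.74956
Series (D and E): 0.91070 × 0.88970 = 0.81025
Parallel ([0.74956] and [0.81025]): 1 − (1 − 0.74956)(1 − 0.81025) = 0.952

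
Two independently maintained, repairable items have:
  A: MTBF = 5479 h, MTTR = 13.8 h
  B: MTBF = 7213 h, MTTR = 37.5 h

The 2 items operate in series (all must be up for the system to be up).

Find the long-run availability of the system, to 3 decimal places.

0.992

A(A) = MTBF/(MTBF+MTTR) = 5479/(5479+13.8) = 0.997488
A(B) = MTBF/(MTBF+MTTR) = 7213/(7213+37.5) = 0.994828
Series availability: 0.997488 × 0.994828 = 0.992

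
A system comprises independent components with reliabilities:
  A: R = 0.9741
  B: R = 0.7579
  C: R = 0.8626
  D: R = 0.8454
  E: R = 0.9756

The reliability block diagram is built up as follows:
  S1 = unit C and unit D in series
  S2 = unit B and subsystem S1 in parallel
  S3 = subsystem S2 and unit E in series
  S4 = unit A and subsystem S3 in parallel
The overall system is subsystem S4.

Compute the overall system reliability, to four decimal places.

0.9977

Series (C and D): 0.862600 × 0.845400 = 0.729242
Parallel (B and [0.729242]): 1 − (1 − 0.757900)(1 − 0.729242) = 0.934449
Series ([0.934449] and E): 0.934449 × 0.975600 = 0.911648
Parallel (A and [0.911648]): 1 − (1 − 0.974100)(1 − 0.911648) = 0.9977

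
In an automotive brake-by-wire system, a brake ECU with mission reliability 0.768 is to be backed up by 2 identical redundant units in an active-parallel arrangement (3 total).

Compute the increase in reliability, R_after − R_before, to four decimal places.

0.2195

R_before = 0.768
R_after = 1 − (1 − 0.768)^3 = 0.9875
ΔR = 0.9875 − 0.768 = 0.2195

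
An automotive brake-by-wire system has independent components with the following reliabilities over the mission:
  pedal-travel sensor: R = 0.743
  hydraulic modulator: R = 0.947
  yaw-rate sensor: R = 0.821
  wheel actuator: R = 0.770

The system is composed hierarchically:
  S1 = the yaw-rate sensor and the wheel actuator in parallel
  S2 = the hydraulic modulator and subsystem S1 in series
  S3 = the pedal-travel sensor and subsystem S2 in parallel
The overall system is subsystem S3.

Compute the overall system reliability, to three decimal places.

Parallel (yaw-rate sensor and wheel actuator): 1 − (1 − 0.82100)(1 − 0.77000) = 0.95883
Series (hydraulic modulator and [0.95883]): 0.94700 × 0.95883 = 0.90801
Parallel (pedal-travel sensor and [0.90801]): 1 − (1 − 0.74300)(1 − 0.90801) = 0.976

0.976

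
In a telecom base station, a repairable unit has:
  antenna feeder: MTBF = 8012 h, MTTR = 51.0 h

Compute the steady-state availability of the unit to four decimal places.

A(antenna feeder) = MTBF/(MTBF+MTTR) = 8012/(8012+51.0) = 0.9937

0.9937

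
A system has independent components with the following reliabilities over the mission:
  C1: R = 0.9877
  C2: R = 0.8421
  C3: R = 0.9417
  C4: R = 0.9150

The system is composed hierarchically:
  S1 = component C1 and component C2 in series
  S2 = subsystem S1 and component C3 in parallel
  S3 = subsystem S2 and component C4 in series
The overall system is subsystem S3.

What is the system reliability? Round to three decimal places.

0.906

Series (C1 and C2): 0.98770 × 0.84210 = 0.83174
Parallel ([0.83174] and C3): 1 − (1 − 0.83174)(1 − 0.94170) = 0.99019
Series ([0.99019] and C4): 0.99019 × 0.91500 = 0.906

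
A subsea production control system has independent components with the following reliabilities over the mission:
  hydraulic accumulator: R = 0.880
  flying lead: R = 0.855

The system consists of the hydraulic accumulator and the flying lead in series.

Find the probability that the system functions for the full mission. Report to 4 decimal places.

Series (hydraulic accumulator and flying lead): 0.880000 × 0.855000 = 0.7524

0.7524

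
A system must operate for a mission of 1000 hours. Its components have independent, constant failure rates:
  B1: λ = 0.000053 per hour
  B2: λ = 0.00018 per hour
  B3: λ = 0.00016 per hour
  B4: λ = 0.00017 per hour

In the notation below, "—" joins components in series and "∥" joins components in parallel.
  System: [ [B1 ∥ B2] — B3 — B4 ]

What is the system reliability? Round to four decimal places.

0.7128

R(B1) = exp(−0.000053 × 1000) = 0.948380
R(B2) = exp(−0.00018 × 1000) = 0.835270
R(B3) = exp(−0.00016 × 1000) = 0.852144
R(B4) = exp(−0.00017 × 1000) = 0.843665
Parallel (B1 and B2): 1 − (1 − 0.948380)(1 − 0.835270) = 0.991497
Series ([0.991497], B3, and B4): 0.991497 × 0.852144 × 0.843665 = 0.7128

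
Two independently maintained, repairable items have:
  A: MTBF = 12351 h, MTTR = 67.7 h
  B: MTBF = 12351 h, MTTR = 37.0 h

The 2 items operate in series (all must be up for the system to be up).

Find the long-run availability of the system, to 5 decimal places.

A(A) = MTBF/(MTBF+MTTR) = 12351/(12351+67.7) = 0.994549
A(B) = MTBF/(MTBF+MTTR) = 12351/(12351+37.0) = 0.997013
Series availability: 0.994549 × 0.997013 = 0.99158

0.99158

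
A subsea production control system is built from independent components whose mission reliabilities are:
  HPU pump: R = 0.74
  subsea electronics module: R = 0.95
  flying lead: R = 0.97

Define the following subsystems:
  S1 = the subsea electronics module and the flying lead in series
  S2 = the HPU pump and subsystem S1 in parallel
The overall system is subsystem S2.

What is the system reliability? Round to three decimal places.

Series (subsea electronics module and flying lead): 0.95000 × 0.97000 = 0.92150
Parallel (HPU pump and [0.92150]): 1 − (1 − 0.74000)(1 − 0.92150) = 0.980

0.980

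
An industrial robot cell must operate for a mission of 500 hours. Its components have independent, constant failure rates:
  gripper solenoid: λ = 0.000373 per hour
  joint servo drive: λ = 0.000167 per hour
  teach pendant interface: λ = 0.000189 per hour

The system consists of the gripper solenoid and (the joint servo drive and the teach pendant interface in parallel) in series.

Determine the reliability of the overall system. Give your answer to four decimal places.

0.8239

R(gripper solenoid) = exp(−0.000373 × 500) = 0.829859
R(joint servo drive) = exp(−0.000167 × 500) = 0.919891
R(teach pendant interface) = exp(−0.000189 × 500) = 0.909828
Parallel (joint servo drive and teach pendant interface): 1 − (1 − 0.919891)(1 − 0.909828) = 0.992776
Series (gripper solenoid and [0.992776]): 0.829859 × 0.992776 = 0.8239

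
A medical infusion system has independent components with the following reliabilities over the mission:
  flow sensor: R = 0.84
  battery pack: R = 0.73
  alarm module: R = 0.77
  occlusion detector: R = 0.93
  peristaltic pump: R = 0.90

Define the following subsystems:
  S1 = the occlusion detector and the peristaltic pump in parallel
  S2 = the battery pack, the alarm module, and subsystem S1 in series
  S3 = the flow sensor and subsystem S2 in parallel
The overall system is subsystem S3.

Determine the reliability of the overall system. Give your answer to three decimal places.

0.929

Parallel (occlusion detector and peristaltic pump): 1 − (1 − 0.93000)(1 − 0.90000) = 0.99300
Series (battery pack, alarm module, and [0.99300]): 0.73000 × 0.77000 × 0.99300 = 0.55817
Parallel (flow sensor and [0.55817]): 1 − (1 − 0.84000)(1 − 0.55817) = 0.929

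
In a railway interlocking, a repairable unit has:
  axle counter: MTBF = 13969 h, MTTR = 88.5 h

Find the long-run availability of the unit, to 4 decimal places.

0.9937

A(axle counter) = MTBF/(MTBF+MTTR) = 13969/(13969+88.5) = 0.9937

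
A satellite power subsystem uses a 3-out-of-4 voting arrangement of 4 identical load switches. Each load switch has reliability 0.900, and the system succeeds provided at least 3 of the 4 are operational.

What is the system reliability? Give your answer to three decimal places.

0.948

R = Σ_{i=3}^{4} C(4,i) p^i (1−p)^{4−i} with p = 0.900
C(4,3)·0.900^3·0.100^1 = 0.29160
C(4,4)·0.900^4·0.100^0 = 0.65610
Sum = 0.948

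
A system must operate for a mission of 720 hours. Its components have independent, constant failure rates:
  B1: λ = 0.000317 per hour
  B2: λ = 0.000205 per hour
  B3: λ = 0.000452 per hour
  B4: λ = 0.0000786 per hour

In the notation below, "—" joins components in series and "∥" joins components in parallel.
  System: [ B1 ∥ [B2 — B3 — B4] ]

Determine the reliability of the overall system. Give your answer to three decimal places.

0.916

R(B1) = exp(−0.000317 × 720) = 0.79593
R(B2) = exp(−0.000205 × 720) = 0.86278
R(B3) = exp(−0.000452 × 720) = 0.72221
R(B4) = exp(−0.0000786 × 720) = 0.94498
Series (B2, B3, and B4): 0.86278 × 0.72221 × 0.94498 = 0.58882
Parallel (B1 and [0.58882]): 1 − (1 − 0.79593)(1 − 0.58882) = 0.916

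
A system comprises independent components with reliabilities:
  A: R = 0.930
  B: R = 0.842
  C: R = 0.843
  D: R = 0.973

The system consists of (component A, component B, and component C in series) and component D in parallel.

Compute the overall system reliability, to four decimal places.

0.9908

Series (A, B, and C): 0.930000 × 0.842000 × 0.843000 = 0.660120
Parallel ([0.660120] and D): 1 − (1 − 0.660120)(1 − 0.973000) = 0.9908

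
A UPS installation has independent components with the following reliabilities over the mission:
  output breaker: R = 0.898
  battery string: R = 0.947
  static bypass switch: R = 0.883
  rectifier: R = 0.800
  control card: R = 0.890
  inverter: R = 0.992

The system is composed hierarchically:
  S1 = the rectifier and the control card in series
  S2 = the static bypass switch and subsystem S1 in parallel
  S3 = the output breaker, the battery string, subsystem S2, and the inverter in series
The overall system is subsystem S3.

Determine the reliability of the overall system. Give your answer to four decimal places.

0.8152

Series (rectifier and control card): 0.800000 × 0.890000 = 0.712000
Parallel (static bypass switch and [0.712000]): 1 − (1 − 0.883000)(1 − 0.712000) = 0.966304
Series (output breaker, battery string, [0.966304], and inverter): 0.898000 × 0.947000 × 0.966304 × 0.992000 = 0.8152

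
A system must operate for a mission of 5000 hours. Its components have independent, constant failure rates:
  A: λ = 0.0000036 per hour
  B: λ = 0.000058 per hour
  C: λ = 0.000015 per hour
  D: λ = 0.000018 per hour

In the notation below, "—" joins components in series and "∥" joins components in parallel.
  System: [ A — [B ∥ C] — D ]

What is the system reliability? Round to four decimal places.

R(A) = exp(−0.0000036 × 5000) = 0.982161
R(B) = exp(−0.000058 × 5000) = 0.748264
R(C) = exp(−0.000015 × 5000) = 0.927743
R(D) = exp(−0.000018 × 5000) = 0.913931
Parallel (B and C): 1 − (1 − 0.748264)(1 − 0.927743) = 0.981810
Series (A, [0.981810], and D): 0.982161 × 0.981810 × 0.913931 = 0.8813

0.8813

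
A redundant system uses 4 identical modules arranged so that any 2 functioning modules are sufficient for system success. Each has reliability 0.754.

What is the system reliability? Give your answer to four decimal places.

0.9514

R = Σ_{i=2}^{4} C(4,i) p^i (1−p)^{4−i} with p = 0.754
C(4,2)·0.754^2·0.246^2 = 0.206426
C(4,3)·0.754^3·0.246^1 = 0.421802
C(4,4)·0.754^4·0.246^0 = 0.323210
Sum = 0.9514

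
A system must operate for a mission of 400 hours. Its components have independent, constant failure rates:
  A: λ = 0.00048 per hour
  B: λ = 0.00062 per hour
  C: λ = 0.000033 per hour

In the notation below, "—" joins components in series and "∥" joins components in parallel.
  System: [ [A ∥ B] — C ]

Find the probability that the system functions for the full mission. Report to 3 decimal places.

0.949

R(A) = exp(−0.00048 × 400) = 0.82531
R(B) = exp(−0.00062 × 400) = 0.78036
R(C) = exp(−0.000033 × 400) = 0.98689
Parallel (A and B): 1 − (1 − 0.82531)(1 − 0.78036) = 0.96163
Series ([0.96163] and C): 0.96163 × 0.98689 = 0.949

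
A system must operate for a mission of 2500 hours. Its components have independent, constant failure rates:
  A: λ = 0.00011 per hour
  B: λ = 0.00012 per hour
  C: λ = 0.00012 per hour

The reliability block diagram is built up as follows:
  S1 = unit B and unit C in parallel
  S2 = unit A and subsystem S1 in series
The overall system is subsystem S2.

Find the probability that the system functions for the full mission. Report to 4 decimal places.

0.7085

R(A) = exp(−0.00011 × 2500) = 0.759572
R(B) = exp(−0.00012 × 2500) = 0.740818
R(C) = exp(−0.00012 × 2500) = 0.740818
Parallel (B and C): 1 − (1 − 0.740818)(1 − 0.740818) = 0.932825
Series (A and [0.932825]): 0.759572 × 0.932825 = 0.7085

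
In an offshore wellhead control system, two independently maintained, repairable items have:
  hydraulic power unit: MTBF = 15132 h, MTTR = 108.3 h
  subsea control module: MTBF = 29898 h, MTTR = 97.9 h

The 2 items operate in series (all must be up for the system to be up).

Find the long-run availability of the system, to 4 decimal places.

0.9897

A(hydraulic power unit) = MTBF/(MTBF+MTTR) = 15132/(15132+108.3) = 0.992894
A(subsea control module) = MTBF/(MTBF+MTTR) = 29898/(29898+97.9) = 0.996736
Series availability: 0.992894 × 0.996736 = 0.9897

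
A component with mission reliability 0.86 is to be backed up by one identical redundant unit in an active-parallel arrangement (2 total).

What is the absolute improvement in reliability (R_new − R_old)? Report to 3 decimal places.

0.120

R_before = 0.86
R_after = 1 − (1 − 0.86)^2 = 0.980
ΔR = 0.980 − 0.86 = 0.120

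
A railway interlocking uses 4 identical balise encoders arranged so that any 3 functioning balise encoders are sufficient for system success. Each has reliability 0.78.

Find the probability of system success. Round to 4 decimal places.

R = Σ_{i=3}^{4} C(4,i) p^i (1−p)^{4−i} with p = 0.78
C(4,3)·0.78^3·0.22^1 = 0.417606
C(4,4)·0.78^4·0.22^0 = 0.370151
Sum = 0.7878

0.7878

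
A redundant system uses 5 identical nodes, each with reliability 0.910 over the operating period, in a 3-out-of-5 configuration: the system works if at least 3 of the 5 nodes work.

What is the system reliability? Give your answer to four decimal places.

0.9937

R = Σ_{i=3}^{5} C(5,i) p^i (1−p)^{5−i} with p = 0.910
C(5,3)·0.910^3·0.090^2 = 0.061039
C(5,4)·0.910^4·0.090^1 = 0.308587
C(5,5)·0.910^5·0.090^0 = 0.624032
Sum = 0.9937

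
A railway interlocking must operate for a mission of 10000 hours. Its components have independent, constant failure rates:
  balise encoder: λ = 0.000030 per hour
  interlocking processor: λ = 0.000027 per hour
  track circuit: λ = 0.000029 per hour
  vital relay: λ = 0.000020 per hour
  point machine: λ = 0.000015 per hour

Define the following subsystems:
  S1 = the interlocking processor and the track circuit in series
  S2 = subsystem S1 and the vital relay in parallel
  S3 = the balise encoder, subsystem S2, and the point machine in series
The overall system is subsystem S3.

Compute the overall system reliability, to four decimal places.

R(balise encoder) = exp(−0.000030 × 10000) = 0.740818
R(interlocking processor) = exp(−0.000027 × 10000) = 0.763379
R(track circuit) = exp(−0.000029 × 10000) = 0.748264
R(vital relay) = exp(−0.000020 × 10000) = 0.818731
R(point machine) = exp(−0.000015 × 10000) = 0.860708
Series (interlocking processor and track circuit): 0.763379 × 0.748264 = 0.571209
Parallel ([0.571209] and vital relay): 1 − (1 − 0.571209)(1 − 0.818731) = 0.922273
Series (balise encoder, [0.922273], and point machine): 0.740818 × 0.922273 × 0.860708 = 0.5881

0.5881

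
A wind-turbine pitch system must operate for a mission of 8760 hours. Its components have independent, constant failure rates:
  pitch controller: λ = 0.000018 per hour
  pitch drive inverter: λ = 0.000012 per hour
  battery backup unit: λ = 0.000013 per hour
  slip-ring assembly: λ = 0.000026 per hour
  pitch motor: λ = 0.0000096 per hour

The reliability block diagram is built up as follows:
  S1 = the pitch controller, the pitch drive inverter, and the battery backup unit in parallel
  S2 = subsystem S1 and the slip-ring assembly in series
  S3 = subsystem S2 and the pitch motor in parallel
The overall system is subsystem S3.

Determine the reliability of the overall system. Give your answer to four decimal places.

R(pitch controller) = exp(−0.000018 × 8760) = 0.854123
R(pitch drive inverter) = exp(−0.000012 × 8760) = 0.900216
R(battery backup unit) = exp(−0.000013 × 8760) = 0.892365
R(slip-ring assembly) = exp(−0.000026 × 8760) = 0.796315
R(pitch motor) = exp(−0.0000096 × 8760) = 0.919343
Parallel (pitch controller, pitch drive inverter, and battery backup unit): 1 − (1 − 0.854123)(1 − 0.900216)(1 − 0.892365) = 0.998433
Series ([0.998433] and slip-ring assembly): 0.998433 × 0.796315 = 0.795067
Parallel ([0.795067] and pitch motor): 1 − (1 − 0.795067)(1 − 0.919343) = 0.9835

0.9835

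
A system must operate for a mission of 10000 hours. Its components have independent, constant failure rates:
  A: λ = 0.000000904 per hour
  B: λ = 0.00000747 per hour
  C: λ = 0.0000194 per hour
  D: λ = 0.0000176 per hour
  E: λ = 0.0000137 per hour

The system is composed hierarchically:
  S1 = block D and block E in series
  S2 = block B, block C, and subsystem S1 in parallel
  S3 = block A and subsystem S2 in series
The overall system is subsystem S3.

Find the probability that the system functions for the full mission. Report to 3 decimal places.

R(A) = exp(−0.000000904 × 10000) = 0.99100
R(B) = exp(−0.00000747 × 10000) = 0.92802
R(C) = exp(−0.0000194 × 10000) = 0.82366
R(D) = exp(−0.0000176 × 10000) = 0.83862
R(E) = exp(−0.0000137 × 10000) = 0.87197
Series (D and E): 0.83862 × 0.87197 = 0.73125
Parallel (B, C, and [0.73125]): 1 − (1 − 0.92802)(1 − 0.82366)(1 − 0.73125) = 0.99659
Series (A and [0.99659]): 0.99100 × 0.99659 = 0.988

0.988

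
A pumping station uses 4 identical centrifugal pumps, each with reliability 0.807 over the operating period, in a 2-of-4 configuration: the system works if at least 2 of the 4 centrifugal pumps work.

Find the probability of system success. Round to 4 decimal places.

R = Σ_{i=2}^{4} C(4,i) p^i (1−p)^{4−i} with p = 0.807
C(4,2)·0.807^2·0.193^2 = 0.145550
C(4,3)·0.807^3·0.193^1 = 0.405731
C(4,4)·0.807^4·0.193^0 = 0.424125
Sum = 0.9754

0.9754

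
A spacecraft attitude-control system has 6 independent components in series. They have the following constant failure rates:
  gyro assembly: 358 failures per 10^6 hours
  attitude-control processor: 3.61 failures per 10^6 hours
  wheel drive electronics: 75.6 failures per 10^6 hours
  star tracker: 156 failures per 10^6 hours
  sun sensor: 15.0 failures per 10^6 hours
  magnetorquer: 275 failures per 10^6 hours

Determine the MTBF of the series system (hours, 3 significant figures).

1130

Series of exponential components: λ_sys = Σ λ_i
λ_sys = 0.000358 + 0.00000361 + 0.0000756 + 0.000156 + 0.0000150 + 0.000275 = 8.8321e-04 /h
MTBF = 1 / λ_sys = 1130 h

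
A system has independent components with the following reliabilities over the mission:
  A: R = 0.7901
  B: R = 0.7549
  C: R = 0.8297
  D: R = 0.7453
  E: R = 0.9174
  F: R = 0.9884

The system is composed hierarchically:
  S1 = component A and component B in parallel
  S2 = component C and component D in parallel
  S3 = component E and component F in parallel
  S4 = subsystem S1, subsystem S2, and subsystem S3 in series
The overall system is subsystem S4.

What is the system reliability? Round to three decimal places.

Parallel (A and B): 1 − (1 − 0.79010)(1 − 0.75490) = 0.94855
Parallel (C and D): 1 − (1 − 0.82970)(1 − 0.74530) = 0.95662
Parallel (E and F): 1 − (1 − 0.91740)(1 − 0.98840) = 0.99904
Series ([0.94855], [0.95662], and [0.99904]): 0.94855 × 0.95662 × 0.99904 = 0.907

0.907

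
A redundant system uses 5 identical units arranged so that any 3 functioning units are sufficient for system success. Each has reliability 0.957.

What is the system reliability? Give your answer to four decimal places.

0.9993

R = Σ_{i=3}^{5} C(5,i) p^i (1−p)^{5−i} with p = 0.957
C(5,3)·0.957^3·0.043^2 = 0.016206
C(5,4)·0.957^4·0.043^1 = 0.180338
C(5,5)·0.957^5·0.043^0 = 0.802712
Sum = 0.9993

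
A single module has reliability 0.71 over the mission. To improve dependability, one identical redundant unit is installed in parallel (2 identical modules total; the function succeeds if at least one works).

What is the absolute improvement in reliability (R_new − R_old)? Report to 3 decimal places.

0.206

R_before = 0.71
R_after = 1 − (1 − 0.71)^2 = 0.916
ΔR = 0.916 − 0.71 = 0.206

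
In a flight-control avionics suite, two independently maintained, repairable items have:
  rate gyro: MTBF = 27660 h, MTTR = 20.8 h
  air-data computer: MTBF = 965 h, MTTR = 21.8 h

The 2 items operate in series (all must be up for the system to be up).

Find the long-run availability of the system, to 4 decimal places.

A(rate gyro) = MTBF/(MTBF+MTTR) = 27660/(27660+20.8) = 0.999249
A(air-data computer) = MTBF/(MTBF+MTTR) = 965/(965+21.8) = 0.977908
Series availability: 0.999249 × 0.977908 = 0.9772

0.9772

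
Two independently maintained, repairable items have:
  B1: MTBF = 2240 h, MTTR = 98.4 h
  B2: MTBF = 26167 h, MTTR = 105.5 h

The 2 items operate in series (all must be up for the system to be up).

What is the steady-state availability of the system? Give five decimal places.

0.95407

A(B1) = MTBF/(MTBF+MTTR) = 2240/(2240+98.4) = 0.957920
A(B2) = MTBF/(MTBF+MTTR) = 26167/(26167+105.5) = 0.995984
Series availability: 0.957920 × 0.995984 = 0.95407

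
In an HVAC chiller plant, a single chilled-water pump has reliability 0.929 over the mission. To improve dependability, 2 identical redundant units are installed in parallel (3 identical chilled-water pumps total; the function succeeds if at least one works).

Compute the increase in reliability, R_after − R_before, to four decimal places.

0.0706

R_before = 0.929
R_after = 1 − (1 − 0.929)^3 = 0.9996
ΔR = 0.9996 − 0.929 = 0.0706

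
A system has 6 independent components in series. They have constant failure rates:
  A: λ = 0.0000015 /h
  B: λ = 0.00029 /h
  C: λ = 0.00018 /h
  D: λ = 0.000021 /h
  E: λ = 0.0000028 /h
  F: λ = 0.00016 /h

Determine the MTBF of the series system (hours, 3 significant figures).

1530

Series of exponential components: λ_sys = Σ λ_i
λ_sys = 0.0000015 + 0.00029 + 0.00018 + 0.000021 + 0.0000028 + 0.00016 = 6.5530e-04 /h
MTBF = 1 / λ_sys = 1530 h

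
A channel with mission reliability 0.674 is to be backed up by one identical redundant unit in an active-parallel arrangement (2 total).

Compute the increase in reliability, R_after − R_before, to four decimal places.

R_before = 0.674
R_after = 1 − (1 − 0.674)^2 = 0.8937
ΔR = 0.8937 − 0.674 = 0.2197

0.2197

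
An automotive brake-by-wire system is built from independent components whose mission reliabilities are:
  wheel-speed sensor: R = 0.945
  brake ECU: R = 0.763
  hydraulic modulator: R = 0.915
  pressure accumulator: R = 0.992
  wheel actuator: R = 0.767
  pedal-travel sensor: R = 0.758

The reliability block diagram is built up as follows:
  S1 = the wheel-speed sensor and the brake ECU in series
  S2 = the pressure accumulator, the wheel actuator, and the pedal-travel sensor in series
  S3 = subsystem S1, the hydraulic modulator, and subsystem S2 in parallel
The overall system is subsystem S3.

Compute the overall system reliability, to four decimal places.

0.9900

Series (wheel-speed sensor and brake ECU): 0.945000 × 0.763000 = 0.721035
Series (pressure accumulator, wheel actuator, and pedal-travel sensor): 0.992000 × 0.767000 × 0.758000 = 0.576735
Parallel ([0.721035], hydraulic modulator, and [0.576735]): 1 − (1 − 0.721035)(1 − 0.915000)(1 − 0.576735) = 0.9900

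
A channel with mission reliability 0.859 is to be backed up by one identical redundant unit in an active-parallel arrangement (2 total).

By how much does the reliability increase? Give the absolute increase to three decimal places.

0.121

R_before = 0.859
R_after = 1 − (1 − 0.859)^2 = 0.980
ΔR = 0.980 − 0.859 = 0.121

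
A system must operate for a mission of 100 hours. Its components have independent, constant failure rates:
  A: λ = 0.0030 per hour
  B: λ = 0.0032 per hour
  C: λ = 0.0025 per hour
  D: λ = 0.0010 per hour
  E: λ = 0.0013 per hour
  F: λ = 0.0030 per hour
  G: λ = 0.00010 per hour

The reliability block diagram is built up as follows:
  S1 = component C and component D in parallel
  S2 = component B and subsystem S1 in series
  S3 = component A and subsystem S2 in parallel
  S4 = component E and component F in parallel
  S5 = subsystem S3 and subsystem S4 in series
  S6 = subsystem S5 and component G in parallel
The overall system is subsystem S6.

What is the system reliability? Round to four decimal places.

R(A) = exp(−0.0030 × 100) = 0.740818
R(B) = exp(−0.0032 × 100) = 0.726149
R(C) = exp(−0.0025 × 100) = 0.778801
R(D) = exp(−0.0010 × 100) = 0.904837
R(E) = exp(−0.0013 × 100) = 0.878095
R(F) = exp(−0.0030 × 100) = 0.740818
R(G) = exp(−0.00010 × 100) = 0.990050
Parallel (C and D): 1 − (1 − 0.778801)(1 − 0.904837) = 0.978950
Series (B and [0.978950]): 0.726149 × 0.978950 = 0.710864
Parallel (A and [0.710864]): 1 − (1 − 0.740818)(1 − 0.710864) = 0.925061
Parallel (E and F): 1 − (1 − 0.878095)(1 − 0.740818) = 0.968404
Series ([0.925061] and [0.968404]): 0.925061 × 0.968404 = 0.895833
Parallel ([0.895833] and G): 1 − (1 − 0.895833)(1 − 0.990050) = 0.9990

0.9990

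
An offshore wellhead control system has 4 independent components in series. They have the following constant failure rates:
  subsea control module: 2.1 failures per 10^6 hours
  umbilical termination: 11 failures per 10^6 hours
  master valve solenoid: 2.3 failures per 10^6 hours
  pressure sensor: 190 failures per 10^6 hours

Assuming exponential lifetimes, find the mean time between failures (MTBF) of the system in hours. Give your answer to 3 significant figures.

Series of exponential components: λ_sys = Σ λ_i
λ_sys = 0.0000021 + 0.000011 + 0.0000023 + 0.00019 = 2.0540e-04 /h
MTBF = 1 / λ_sys = 4870 h

4870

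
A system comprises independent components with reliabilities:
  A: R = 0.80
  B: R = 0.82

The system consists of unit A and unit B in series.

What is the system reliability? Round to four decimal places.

0.6560

Series (A and B): 0.800000 × 0.820000 = 0.6560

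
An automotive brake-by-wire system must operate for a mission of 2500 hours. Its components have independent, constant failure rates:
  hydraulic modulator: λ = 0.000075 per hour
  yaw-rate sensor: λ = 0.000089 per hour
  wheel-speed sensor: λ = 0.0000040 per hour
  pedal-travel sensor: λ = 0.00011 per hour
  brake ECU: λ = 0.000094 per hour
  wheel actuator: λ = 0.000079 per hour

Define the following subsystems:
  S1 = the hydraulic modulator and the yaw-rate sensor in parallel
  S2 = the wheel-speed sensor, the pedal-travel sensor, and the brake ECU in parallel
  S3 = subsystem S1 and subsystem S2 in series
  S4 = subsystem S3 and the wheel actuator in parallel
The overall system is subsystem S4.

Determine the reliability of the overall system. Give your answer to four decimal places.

0.9938

R(hydraulic modulator) = exp(−0.000075 × 2500) = 0.829029
R(yaw-rate sensor) = exp(−0.000089 × 2500) = 0.800515
R(wheel-speed sensor) = exp(−0.0000040 × 2500) = 0.990050
R(pedal-travel sensor) = exp(−0.00011 × 2500) = 0.759572
R(brake ECU) = exp(−0.000094 × 2500) = 0.790571
R(wheel actuator) = exp(−0.000079 × 2500) = 0.820780
Parallel (hydraulic modulator and yaw-rate sensor): 1 − (1 − 0.829029)(1 − 0.800515) = 0.965894
Parallel (wheel-speed sensor, pedal-travel sensor, and brake ECU): 1 − (1 − 0.990050)(1 − 0.759572)(1 − 0.790571) = 0.999499
Series ([0.965894] and [0.999499]): 0.965894 × 0.999499 = 0.965410
Parallel ([0.965410] and wheel actuator): 1 − (1 − 0.965410)(1 − 0.820780) = 0.9938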